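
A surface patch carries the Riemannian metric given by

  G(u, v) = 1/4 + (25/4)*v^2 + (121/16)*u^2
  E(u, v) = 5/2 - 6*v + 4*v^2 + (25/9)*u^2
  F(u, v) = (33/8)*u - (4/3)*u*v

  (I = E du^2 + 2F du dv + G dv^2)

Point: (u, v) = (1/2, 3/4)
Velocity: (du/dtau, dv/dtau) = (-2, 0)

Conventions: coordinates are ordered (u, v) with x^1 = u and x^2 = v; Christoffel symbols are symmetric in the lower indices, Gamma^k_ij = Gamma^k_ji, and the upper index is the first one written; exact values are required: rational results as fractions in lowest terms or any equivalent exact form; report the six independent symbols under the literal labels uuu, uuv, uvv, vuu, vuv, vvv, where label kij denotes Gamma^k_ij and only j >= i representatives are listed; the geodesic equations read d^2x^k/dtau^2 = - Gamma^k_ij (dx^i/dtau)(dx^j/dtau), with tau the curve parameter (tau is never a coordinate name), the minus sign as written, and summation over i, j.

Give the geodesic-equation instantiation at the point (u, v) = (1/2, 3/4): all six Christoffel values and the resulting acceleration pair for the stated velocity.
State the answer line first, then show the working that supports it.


Answer: Gamma_uuu = 6850/6683, Gamma_uuv = -27225/13366, Gamma_uvv = -299361/26732, Gamma_vuu = 1800/6683, Gamma_vuv = 8228/6683, Gamma_vvv = 52425/13366; accelerations (d^2u/dtau^2, d^2v/dtau^2) = (-27400/6683, -7200/6683)

E = 17/18, F = 25/16, G = 181/32 at the point
E_u = 25/9, E_v = 0, F_u = 25/8, F_v = -2/3, G_u = 121/16, G_v = 75/8
EG - F^2 = 6683/2304;  g^inv = (2304/6683) * [[181/32, -25/16], [-25/16, 17/18]]
first-kind symbols [ij,l] = (1/2)(d_i g_jl + d_j g_il - d_l g_ij): [uu,u] = E_u/2 = 25/18, [uu,v] = F_u - E_v/2 = 25/8, [uv,u] = E_v/2 = 0, [uv,v] = G_u/2 = 121/32, [vv,u] = F_v - G_u/2 = -427/96, [vv,v] = G_v/2 = 75/16
Gamma^u_ij = (G*[ij,u] - F*[ij,v])/(EG - F^2), Gamma^v_ij = (E*[ij,v] - F*[ij,u])/(EG - F^2)
Gamma_uuu = 6850/6683, Gamma_uuv = -27225/13366, Gamma_uvv = -299361/26732, Gamma_vuu = 1800/6683, Gamma_vuv = 8228/6683, Gamma_vvv = 52425/13366
d^2u/dtau^2 = -(Gamma_uuu*(-2)^2 + 2*Gamma_uuv*(-2)*(0) + Gamma_uvv*(0)^2) = -27400/6683
d^2v/dtau^2 = -(Gamma_vuu*(-2)^2 + 2*Gamma_vuv*(-2)*(0) + Gamma_vvv*(0)^2) = -7200/6683


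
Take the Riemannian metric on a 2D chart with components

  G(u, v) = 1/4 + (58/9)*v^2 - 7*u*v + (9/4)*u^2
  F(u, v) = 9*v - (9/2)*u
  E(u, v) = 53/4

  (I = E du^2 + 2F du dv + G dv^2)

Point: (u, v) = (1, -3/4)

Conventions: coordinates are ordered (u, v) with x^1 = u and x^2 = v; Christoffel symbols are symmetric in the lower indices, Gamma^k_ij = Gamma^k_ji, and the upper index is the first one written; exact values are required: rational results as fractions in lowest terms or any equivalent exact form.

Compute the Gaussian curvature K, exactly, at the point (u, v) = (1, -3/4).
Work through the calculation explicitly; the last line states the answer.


E = 53/4, F = -45/4, G = 91/8, EG - F^2 = 773/32 at the point
E_u = 0, E_v = 0, F_u = -9/2, F_v = 9, G_u = 39/4, G_v = -50/3
E_vv = 0, F_uv = 0, G_uu = 9/2
Compute both Brioschi determinants and normalise by (EG - F^2)^2.
M1 = [[-E_vv/2 + F_uv - G_uu/2, E_u/2, F_u - E_v/2], [F_v - G_u/2, E, F], [G_v/2, F, G]] = [[-9/4, 0, -9/2], [33/8, 53/4, -45/4], [-25/3, -45/4, 91/8]]; det M1 = -43827/128
M2 = [[0, E_v/2, G_u/2], [E_v/2, E, F], [G_u/2, F, G]] = [[0, 0, 39/8], [0, 53/4, -45/4], [39/8, -45/4, 91/8]]; det M2 = -80613/256
det M1 - det M2 = -7041/256; K = -7041/256 / (773/32)^2 = -28164/597529

Answer: K = -28164/597529


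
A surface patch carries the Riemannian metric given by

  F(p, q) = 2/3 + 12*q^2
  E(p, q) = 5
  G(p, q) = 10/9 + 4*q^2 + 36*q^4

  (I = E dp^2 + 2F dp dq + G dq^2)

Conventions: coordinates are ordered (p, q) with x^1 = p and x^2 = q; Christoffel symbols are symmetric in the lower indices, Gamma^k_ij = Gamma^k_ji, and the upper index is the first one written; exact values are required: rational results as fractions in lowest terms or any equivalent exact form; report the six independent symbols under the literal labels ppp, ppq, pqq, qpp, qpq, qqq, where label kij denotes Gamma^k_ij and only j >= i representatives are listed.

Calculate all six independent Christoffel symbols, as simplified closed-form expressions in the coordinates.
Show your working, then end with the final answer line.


E = 5; F = 2/3 + 12*q^2; G = 10/9 + 4*q^2 + 36*q^4
Gamma^k_ij = (1/2) g^{kl} (d_i g_jl + d_j g_il - d_l g_ij), with g^inv = (1/(EG-F^2)) [[G, -F], [-F, E]]
first partials: E_p = 0, E_q = 0, F_p = 0, F_q = 24*q, G_p = 0, G_q = 8*q + 144*q^3
D = EG - F^2 = 46/9 + 4*q^2 + 36*q^4
expanded: Gamma^p_pp = (G E_p - 2F F_p + F E_q)/(2D), Gamma^p_pq = (G E_q - F G_p)/(2D), Gamma^p_qq = (2G F_q - G G_p - F G_q)/(2D), Gamma^q_pp = (2E F_p - E E_q - F E_p)/(2D), Gamma^q_pq = (E G_p - F E_q)/(2D), Gamma^q_qq = (E G_q - 2F F_q + F G_p)/(2D); substitute and cancel common factors

Answer: Gamma_ppp = 0, Gamma_ppq = 0, Gamma_pqq = 108*q/(162*q^4 + 18*q^2 + 23), Gamma_qpp = 0, Gamma_qpq = 0, Gamma_qqq = (324*q^3 + 18*q)/(162*q^4 + 18*q^2 + 23)


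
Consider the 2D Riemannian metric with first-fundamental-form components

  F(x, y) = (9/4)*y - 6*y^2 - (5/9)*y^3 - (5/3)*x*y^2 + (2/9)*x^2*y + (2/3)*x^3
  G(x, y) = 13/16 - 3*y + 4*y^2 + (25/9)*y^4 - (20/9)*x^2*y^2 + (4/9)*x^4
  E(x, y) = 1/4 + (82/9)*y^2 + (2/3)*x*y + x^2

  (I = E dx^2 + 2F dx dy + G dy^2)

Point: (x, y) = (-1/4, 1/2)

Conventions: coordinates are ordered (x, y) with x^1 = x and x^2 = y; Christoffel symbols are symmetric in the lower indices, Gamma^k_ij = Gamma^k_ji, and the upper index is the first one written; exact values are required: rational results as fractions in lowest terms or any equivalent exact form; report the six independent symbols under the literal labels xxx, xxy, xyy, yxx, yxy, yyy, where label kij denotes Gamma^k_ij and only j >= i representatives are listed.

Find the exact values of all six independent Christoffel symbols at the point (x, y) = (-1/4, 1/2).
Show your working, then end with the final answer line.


E = 361/144, F = -11/32, G = 29/64 at the point
E_x = -1/6, E_y = 161/18, F_x = -25/72, F_y = -269/72, G_x = 1/4, G_y = 9/4
EG - F^2 = 2345/2304;  g^inv = (2304/2345) * [[29/64, 11/32], [11/32, 361/144]]
first-kind symbols [ij,l] = (1/2)(d_i g_jl + d_j g_il - d_l g_ij): [xx,x] = E_x/2 = -1/12, [xx,y] = F_x - E_y/2 = -347/72, [xy,x] = E_y/2 = 161/36, [xy,y] = G_x/2 = 1/8, [yy,x] = F_y - G_x/2 = -139/36, [yy,y] = G_y/2 = 9/8
Gamma^x_ij = (G*[ij,x] - F*[ij,y])/(EG - F^2), Gamma^y_ij = (E*[ij,y] - F*[ij,x])/(EG - F^2)

Answer: Gamma_xxx = -3904/2345, Gamma_xxy = 4768/2345, Gamma_xyy = -628/469, Gamma_yxx = -251128/21105, Gamma_yxy = 4264/2345, Gamma_yyy = 688/469


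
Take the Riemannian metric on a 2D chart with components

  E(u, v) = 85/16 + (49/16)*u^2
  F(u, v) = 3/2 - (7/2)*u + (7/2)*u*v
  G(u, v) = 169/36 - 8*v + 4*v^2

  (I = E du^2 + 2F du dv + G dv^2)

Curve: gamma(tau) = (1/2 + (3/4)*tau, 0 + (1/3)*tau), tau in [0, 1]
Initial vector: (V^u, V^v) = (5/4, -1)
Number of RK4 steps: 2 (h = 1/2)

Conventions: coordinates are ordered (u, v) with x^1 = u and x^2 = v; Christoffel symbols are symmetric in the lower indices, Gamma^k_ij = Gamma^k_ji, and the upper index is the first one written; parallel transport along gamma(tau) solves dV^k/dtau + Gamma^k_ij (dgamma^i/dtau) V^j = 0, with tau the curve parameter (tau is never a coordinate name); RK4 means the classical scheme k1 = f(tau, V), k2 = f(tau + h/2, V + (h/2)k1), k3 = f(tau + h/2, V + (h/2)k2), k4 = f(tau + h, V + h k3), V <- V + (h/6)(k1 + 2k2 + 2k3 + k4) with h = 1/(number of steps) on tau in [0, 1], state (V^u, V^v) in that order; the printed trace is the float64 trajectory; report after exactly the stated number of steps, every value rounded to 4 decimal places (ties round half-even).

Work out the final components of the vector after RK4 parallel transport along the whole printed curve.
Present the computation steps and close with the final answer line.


gamma'(tau) = (3/4, 1/3); f(tau, V)^k = -Gamma^k_ij(gamma(tau)) gamma'^i(tau) V^j; h = 1/2; intermediate values shown to 6 dp
curve data and Christoffel symbols at the stage parameters:
  tau = 0.000000: gamma = (0.500000, 0.000000), gamma' = (0.750000, 0.333333); Gamma_uuu = 0.221748, Gamma_uuv = 0.000000, Gamma_uvv = 0.253426, Gamma_vuu = -0.733753, Gamma_vuv = 0.000000, Gamma_vvv = -0.838575
  tau = 0.250000: gamma = (0.687500, 0.083333), gamma' = (0.750000, 0.333333); Gamma_uuu = 0.233106, Gamma_uuv = 0.000000, Gamma_uvv = 0.266406, Gamma_vuu = -0.750532, Gamma_vuv = 0.000000, Gamma_vvv = -0.857751
  tau = 0.500000: gamma = (0.875000, 0.166667), gamma' = (0.750000, 0.333333); Gamma_uuu = 0.244730, Gamma_uuv = 0.000000, Gamma_uvv = 0.279691, Gamma_vuu = -0.765847, Gamma_vuv = 0.000000, Gamma_vvv = -0.875254
  tau = 0.750000: gamma = (1.062500, 0.250000), gamma' = (0.750000, 0.333333); Gamma_uuu = 0.256500, Gamma_uuv = 0.000000, Gamma_uvv = 0.293143, Gamma_vuu = -0.779215, Gamma_vuv = 0.000000, Gamma_vvv = -0.890531
  tau = 1.000000: gamma = (1.250000, 0.333333), gamma' = (0.750000, 0.333333); Gamma_uuu = 0.268262, Gamma_uuv = 0.000000, Gamma_uvv = 0.306586, Gamma_vuu = -0.790097, Gamma_vuv = 0.000000, Gamma_vvv = -0.902968
step 0: V^u = 1.2500, V^v = -1.0000
step 1: k1 = (-0.123413, 0.408369), k2 = (-0.133406, 0.429529), k3 = (-0.133439, 0.429636), k4 = (-0.143985, 0.450581); V <- V + (h/6)(k1 + 2k2 + 2k3 + k4): V^u = 1.1832, V^v = -0.7852
step 2: k1 = (-0.143974, 0.450546), k2 = (-0.154980, 0.470811), k3 = (-0.154946, 0.470707), k4 = (-0.166283, 0.489743); V <- V + (h/6)(k1 + 2k2 + 2k3 + k4): V^u = 1.1057, V^v = -0.5499

Answer: V^u = 1.1057, V^v = -0.5499


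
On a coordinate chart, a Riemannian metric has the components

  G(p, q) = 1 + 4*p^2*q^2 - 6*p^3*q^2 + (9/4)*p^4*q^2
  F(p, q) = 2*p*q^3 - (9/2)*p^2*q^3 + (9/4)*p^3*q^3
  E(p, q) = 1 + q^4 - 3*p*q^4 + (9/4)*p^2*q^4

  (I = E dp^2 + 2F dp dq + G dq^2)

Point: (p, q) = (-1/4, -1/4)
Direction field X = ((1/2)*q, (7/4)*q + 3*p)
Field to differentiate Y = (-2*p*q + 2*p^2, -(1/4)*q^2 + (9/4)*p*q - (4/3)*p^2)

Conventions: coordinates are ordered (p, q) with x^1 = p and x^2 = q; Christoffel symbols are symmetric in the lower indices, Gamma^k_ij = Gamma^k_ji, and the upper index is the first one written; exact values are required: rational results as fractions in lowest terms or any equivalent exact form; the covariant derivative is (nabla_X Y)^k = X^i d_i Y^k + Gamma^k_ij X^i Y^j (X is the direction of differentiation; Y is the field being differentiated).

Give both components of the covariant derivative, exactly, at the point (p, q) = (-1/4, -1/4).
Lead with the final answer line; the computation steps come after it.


Answer: (nabla_X Y)^p = -31693/59968, (nabla_X Y)^q = 367913/719616

E = 16505/16384, F = 209/16384, G = 16745/16384 at the point
E_p = -33/2048, E_q = -121/1024, F_p = -299/4096, F_q = -627/4096, G_p = -209/1024, G_q = -361/2048
EG - F^2 = 8433/8192;  g^inv = (8192/8433) * [[16745/16384, -209/16384], [-209/16384, 16505/16384]]
first-kind symbols [ij,l] = (1/2)(d_i g_jl + d_j g_il - d_l g_ij): [pp,p] = E_p/2 = -33/4096, [pp,q] = F_p - E_q/2 = -57/4096, [pq,p] = E_q/2 = -121/2048, [pq,q] = G_p/2 = -209/2048, [qq,p] = F_q - G_p/2 = -209/4096, [qq,q] = G_q/2 = -361/4096
Gamma^p_ij = (G*[ij,p] - F*[ij,q])/(EG - F^2), Gamma^q_ij = (E*[ij,q] - F*[ij,p])/(EG - F^2)
Gamma_ppp = -22/2811, Gamma_ppq = -484/8433, Gamma_pqq = -418/8433, Gamma_qpp = -38/2811, Gamma_qpq = -836/8433, Gamma_qqq = -722/8433
X = (-1/8, -19/16), Y = (0, 1/24) at the point


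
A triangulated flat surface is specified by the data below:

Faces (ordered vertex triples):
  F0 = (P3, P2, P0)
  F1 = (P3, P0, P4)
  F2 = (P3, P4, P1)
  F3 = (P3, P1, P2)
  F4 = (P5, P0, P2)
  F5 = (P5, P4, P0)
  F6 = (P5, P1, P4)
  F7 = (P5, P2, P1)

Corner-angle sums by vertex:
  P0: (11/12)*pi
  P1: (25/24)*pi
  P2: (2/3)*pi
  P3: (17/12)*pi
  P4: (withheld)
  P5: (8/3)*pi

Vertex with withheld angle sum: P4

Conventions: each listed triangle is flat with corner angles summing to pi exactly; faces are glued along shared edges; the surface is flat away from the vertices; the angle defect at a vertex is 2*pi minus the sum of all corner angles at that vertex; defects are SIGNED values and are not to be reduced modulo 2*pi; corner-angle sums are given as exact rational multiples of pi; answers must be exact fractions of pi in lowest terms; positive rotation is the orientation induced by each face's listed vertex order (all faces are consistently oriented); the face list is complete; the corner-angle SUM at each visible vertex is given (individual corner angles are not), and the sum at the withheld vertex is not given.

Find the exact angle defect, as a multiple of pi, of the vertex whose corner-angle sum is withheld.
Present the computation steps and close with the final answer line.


V = 6, E = 12, F = 8; chi = V - E + F = 2
Gauss-Bonnet: total defect = 2*pi*chi = 4*pi; visible defects sum to (79/24)*pi

Answer: defect(P4) = (17/24)*pi


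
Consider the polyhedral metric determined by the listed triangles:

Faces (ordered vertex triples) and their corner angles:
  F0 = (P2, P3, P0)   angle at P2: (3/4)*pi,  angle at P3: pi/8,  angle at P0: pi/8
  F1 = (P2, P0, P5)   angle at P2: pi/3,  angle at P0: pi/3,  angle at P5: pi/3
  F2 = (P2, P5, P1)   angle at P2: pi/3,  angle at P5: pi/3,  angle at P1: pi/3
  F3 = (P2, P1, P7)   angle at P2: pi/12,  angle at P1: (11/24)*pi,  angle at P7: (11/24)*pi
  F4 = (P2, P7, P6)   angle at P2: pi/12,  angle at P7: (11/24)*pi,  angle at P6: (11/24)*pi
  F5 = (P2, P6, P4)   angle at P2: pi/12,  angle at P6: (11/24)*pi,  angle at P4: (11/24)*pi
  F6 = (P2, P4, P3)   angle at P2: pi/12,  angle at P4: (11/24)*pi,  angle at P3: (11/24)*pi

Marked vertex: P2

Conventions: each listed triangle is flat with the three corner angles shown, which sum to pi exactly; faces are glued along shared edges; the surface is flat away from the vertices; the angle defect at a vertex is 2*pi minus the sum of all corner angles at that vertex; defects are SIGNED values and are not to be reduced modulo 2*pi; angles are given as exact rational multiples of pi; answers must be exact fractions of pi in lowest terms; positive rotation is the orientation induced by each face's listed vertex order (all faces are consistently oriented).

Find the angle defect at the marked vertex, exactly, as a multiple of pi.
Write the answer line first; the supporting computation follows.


Answer: defect(P2) = pi/4

Sum of corner angles at P2: (7/4)*pi
defect = 2*pi - (7/4)*pi


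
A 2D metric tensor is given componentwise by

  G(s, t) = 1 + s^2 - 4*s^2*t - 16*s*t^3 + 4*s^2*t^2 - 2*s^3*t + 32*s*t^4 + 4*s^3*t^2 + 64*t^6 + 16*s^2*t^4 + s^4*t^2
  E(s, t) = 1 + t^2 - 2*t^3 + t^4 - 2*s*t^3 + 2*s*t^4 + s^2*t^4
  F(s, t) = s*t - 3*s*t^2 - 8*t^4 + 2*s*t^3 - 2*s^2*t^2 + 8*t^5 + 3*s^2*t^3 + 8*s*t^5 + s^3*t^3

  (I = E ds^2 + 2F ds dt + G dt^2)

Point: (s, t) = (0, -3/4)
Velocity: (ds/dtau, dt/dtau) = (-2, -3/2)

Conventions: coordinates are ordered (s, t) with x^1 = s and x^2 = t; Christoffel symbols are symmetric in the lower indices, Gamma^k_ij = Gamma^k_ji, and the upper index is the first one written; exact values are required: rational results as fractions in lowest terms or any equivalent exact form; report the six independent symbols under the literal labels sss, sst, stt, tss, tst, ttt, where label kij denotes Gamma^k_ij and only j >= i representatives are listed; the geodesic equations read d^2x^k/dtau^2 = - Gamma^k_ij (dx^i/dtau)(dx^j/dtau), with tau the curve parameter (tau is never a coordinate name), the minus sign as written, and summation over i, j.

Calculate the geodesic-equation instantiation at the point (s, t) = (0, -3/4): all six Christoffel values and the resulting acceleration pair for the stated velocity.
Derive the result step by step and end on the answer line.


E = 697/256, F = -567/128, G = 793/64 at the point
E_s = 189/128, E_t = -105/16, F_s = -663/128, F_t = 837/32, G_s = 135/8, G_t = -729/8
EG - F^2 = 3613/256;  g^inv = (256/3613) * [[793/64, 567/128], [567/128, 697/256]]
first-kind symbols [ij,l] = (1/2)(d_i g_jl + d_j g_il - d_l g_ij): [ss,s] = E_s/2 = 189/256, [ss,t] = F_s - E_t/2 = -243/128, [st,s] = E_t/2 = -105/32, [st,t] = G_s/2 = 135/16, [tt,s] = F_t - G_s/2 = 567/32, [tt,t] = G_t/2 = -729/16
Gamma^s_ij = (G*[ij,s] - F*[ij,t])/(EG - F^2), Gamma^t_ij = (E*[ij,t] - F*[ij,s])/(EG - F^2)
Gamma_sss = 189/3613, Gamma_sst = -840/3613, Gamma_stt = 4536/3613, Gamma_tss = -486/3613, Gamma_tst = 2160/3613, Gamma_ttt = -11664/3613
d^2s/dtau^2 = -(Gamma_sss*(-2)^2 + 2*Gamma_sst*(-2)*(-3/2) + Gamma_stt*(-3/2)^2) = -5922/3613
d^2t/dtau^2 = -(Gamma_tss*(-2)^2 + 2*Gamma_tst*(-2)*(-3/2) + Gamma_ttt*(-3/2)^2) = 15228/3613

Answer: Gamma_sss = 189/3613, Gamma_sst = -840/3613, Gamma_stt = 4536/3613, Gamma_tss = -486/3613, Gamma_tst = 2160/3613, Gamma_ttt = -11664/3613; accelerations (d^2s/dtau^2, d^2t/dtau^2) = (-5922/3613, 15228/3613)


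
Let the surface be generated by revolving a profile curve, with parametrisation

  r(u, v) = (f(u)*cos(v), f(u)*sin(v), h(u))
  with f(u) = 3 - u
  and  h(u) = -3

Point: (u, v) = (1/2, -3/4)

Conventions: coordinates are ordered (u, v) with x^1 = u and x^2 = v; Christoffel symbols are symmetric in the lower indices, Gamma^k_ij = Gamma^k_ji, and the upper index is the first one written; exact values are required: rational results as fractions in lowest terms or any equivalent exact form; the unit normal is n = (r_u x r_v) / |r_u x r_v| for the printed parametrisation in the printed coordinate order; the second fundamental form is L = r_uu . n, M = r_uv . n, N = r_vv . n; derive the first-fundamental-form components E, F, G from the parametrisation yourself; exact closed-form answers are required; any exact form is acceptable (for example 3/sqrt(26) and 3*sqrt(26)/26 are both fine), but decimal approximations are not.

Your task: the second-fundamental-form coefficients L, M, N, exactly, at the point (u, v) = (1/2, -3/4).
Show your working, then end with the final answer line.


f = 5/2, f' = -1, f'' = 0, h' = 0, h'' = 0
E = 1, F = 0, G = 25/4; answer radicand W^2 = 1
unnormalised second-form numerators: l = 0, m = 0, n = 0; L = l/sqrt(1), and similarly M = m/sqrt(W^2), N = n/sqrt(W^2)

Answer: L = 0, M = 0, N = 0


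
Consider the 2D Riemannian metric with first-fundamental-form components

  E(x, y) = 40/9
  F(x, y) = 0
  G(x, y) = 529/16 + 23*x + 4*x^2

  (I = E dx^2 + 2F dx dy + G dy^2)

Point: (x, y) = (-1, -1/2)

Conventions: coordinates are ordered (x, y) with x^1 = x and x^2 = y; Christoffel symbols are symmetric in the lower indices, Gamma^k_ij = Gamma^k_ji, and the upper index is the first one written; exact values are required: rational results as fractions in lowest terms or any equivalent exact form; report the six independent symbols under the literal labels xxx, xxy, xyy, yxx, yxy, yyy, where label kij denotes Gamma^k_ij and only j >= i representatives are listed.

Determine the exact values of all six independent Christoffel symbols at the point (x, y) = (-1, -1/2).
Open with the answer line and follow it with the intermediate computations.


Answer: Gamma_xxx = 0, Gamma_xxy = 0, Gamma_xyy = -27/16, Gamma_yxx = 0, Gamma_yxy = 8/15, Gamma_yyy = 0

E = 40/9, F = 0, G = 225/16 at the point
E_x = 0, E_y = 0, F_x = 0, F_y = 0, G_x = 15, G_y = 0
EG - F^2 = 125/2;  g^inv = (2/125) * [[225/16, 0], [0, 40/9]]
first-kind symbols [ij,l] = (1/2)(d_i g_jl + d_j g_il - d_l g_ij): [xx,x] = E_x/2 = 0, [xx,y] = F_x - E_y/2 = 0, [xy,x] = E_y/2 = 0, [xy,y] = G_x/2 = 15/2, [yy,x] = F_y - G_x/2 = -15/2, [yy,y] = G_y/2 = 0
Gamma^x_ij = (G*[ij,x] - F*[ij,y])/(EG - F^2), Gamma^y_ij = (E*[ij,y] - F*[ij,x])/(EG - F^2)


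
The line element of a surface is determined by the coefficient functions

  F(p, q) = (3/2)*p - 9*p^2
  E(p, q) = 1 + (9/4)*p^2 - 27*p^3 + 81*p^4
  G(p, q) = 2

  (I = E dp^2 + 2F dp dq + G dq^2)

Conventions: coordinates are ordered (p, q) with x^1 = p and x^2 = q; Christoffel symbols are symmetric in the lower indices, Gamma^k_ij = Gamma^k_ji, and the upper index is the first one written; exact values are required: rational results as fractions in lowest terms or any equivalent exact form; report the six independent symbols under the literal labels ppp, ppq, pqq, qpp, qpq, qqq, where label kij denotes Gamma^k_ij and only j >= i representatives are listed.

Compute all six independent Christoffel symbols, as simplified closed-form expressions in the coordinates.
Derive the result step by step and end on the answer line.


E = 1 + (9/4)*p^2 - 27*p^3 + 81*p^4; F = (3/2)*p - 9*p^2; G = 2
Gamma^k_ij = (1/2) g^{kl} (d_i g_jl + d_j g_il - d_l g_ij), with g^inv = (1/(EG-F^2)) [[G, -F], [-F, E]]
first partials: E_p = (9/2)*p - 81*p^2 + 324*p^3, E_q = 0, F_p = 3/2 - 18*p, F_q = 0, G_p = 0, G_q = 0
D = EG - F^2 = 2 + (9/4)*p^2 - 27*p^3 + 81*p^4
expanded: Gamma^p_pp = (G E_p - 2F F_p + F E_q)/(2D), Gamma^p_pq = (G E_q - F G_p)/(2D), Gamma^p_qq = (2G F_q - G G_p - F G_q)/(2D), Gamma^q_pp = (2E F_p - E E_q - F E_p)/(2D), Gamma^q_pq = (E G_p - F E_q)/(2D), Gamma^q_qq = (E G_q - 2F F_q + F G_p)/(2D); substitute and cancel common factors

Answer: Gamma_ppp = (648*p^3 - 162*p^2 + 9*p)/(324*p^4 - 108*p^3 + 9*p^2 + 8), Gamma_ppq = 0, Gamma_pqq = 0, Gamma_qpp = (6 - 72*p)/(324*p^4 - 108*p^3 + 9*p^2 + 8), Gamma_qpq = 0, Gamma_qqq = 0


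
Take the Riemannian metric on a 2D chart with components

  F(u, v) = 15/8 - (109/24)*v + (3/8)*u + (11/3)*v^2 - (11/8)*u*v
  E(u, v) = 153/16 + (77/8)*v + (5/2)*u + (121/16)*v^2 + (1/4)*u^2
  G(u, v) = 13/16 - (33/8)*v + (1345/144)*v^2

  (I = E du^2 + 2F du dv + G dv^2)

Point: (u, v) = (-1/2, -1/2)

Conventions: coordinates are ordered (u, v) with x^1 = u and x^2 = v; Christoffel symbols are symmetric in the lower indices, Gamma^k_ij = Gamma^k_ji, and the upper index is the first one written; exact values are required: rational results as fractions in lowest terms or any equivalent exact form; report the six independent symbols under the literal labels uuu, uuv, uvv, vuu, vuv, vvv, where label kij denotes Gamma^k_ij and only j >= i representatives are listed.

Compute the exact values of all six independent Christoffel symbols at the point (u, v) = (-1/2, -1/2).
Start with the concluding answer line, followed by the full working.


Answer: Gamma_uuu = 210852/290449, Gamma_uuv = 198066/290449, Gamma_uvv = -959584/871347, Gamma_vuu = -181638/290449, Gamma_vuv = -172260/290449, Gamma_vvv = -97142/290449

E = 349/64, F = 145/32, G = 3001/576 at the point
E_u = 9/4, E_v = 33/16, F_u = 17/16, F_v = -361/48, G_u = 0, G_v = -1939/144
EG - F^2 = 290449/36864;  g^inv = (36864/290449) * [[3001/576, -145/32], [-145/32, 349/64]]
first-kind symbols [ij,l] = (1/2)(d_i g_jl + d_j g_il - d_l g_ij): [uu,u] = E_u/2 = 9/8, [uu,v] = F_u - E_v/2 = 1/32, [uv,u] = E_v/2 = 33/32, [uv,v] = G_u/2 = 0, [vv,u] = F_v - G_u/2 = -361/48, [vv,v] = G_v/2 = -1939/288
Gamma^u_ij = (G*[ij,u] - F*[ij,v])/(EG - F^2), Gamma^v_ij = (E*[ij,v] - F*[ij,u])/(EG - F^2)


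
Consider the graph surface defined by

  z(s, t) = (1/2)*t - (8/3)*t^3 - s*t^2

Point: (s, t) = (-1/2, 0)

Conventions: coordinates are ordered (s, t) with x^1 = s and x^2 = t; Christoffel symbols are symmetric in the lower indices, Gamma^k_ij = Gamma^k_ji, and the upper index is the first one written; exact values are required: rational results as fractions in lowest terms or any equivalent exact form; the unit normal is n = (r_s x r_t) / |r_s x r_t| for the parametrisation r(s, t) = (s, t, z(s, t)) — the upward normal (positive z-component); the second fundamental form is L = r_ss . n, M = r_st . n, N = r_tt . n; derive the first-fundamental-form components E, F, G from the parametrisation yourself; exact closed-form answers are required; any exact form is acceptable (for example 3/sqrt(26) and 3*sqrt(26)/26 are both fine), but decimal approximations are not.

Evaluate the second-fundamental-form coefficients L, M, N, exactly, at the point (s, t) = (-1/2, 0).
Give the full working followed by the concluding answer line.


z_s = 0, z_t = 1/2, z_ss = 0, z_st = 0, z_tt = 1
E = 1, F = 0, G = 5/4; answer radicand W^2 = 5/4
unnormalised second-form numerators: l = 0, m = 0, n = 1; L = l/sqrt(5/4), and similarly M = m/sqrt(W^2), N = n/sqrt(W^2)

Answer: L = 0, M = 0, N = 2*sqrt(5)/5


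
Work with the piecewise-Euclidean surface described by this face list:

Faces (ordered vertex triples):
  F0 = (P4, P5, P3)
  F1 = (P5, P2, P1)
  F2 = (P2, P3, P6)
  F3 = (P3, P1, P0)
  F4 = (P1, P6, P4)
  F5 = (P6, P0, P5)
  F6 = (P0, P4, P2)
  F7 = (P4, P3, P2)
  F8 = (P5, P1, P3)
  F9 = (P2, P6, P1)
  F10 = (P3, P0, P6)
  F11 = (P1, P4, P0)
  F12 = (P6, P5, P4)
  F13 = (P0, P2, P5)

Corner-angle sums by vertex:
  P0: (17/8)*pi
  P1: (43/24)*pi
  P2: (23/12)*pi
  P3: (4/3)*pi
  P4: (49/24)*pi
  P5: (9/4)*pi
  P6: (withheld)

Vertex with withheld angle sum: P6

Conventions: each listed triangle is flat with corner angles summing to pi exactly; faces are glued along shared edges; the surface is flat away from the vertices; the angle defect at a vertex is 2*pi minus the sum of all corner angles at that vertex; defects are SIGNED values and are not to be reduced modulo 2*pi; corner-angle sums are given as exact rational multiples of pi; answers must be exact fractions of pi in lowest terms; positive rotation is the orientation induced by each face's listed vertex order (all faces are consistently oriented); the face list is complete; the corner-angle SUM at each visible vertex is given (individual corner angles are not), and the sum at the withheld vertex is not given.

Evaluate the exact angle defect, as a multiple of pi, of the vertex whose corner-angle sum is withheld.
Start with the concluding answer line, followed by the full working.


Answer: defect(P6) = (-13/24)*pi

V = 7, E = 21, F = 14; chi = V - E + F = 0
Gauss-Bonnet: total defect = 2*pi*chi = 0; visible defects sum to (13/24)*pi


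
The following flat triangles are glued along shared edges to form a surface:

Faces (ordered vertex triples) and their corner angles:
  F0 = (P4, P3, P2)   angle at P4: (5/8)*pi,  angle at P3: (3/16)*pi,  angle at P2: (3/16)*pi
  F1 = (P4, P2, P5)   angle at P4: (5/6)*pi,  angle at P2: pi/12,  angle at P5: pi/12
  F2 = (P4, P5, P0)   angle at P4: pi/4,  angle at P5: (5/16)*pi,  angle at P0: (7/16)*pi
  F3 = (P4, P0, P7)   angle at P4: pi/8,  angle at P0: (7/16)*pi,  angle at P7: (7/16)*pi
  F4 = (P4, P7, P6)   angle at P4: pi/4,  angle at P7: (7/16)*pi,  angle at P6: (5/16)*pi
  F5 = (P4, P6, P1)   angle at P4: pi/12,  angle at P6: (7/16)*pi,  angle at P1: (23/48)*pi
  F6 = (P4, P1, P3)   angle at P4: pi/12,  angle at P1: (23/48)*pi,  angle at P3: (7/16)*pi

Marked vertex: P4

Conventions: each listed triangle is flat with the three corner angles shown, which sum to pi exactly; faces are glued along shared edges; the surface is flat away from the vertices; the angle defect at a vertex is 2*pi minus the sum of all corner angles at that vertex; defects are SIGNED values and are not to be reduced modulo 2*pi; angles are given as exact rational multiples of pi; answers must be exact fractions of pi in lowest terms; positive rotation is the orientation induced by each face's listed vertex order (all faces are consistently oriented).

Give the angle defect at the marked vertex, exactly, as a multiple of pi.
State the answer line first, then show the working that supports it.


Answer: defect(P4) = -pi/4

Sum of corner angles at P4: (9/4)*pi
defect = 2*pi - (9/4)*pi


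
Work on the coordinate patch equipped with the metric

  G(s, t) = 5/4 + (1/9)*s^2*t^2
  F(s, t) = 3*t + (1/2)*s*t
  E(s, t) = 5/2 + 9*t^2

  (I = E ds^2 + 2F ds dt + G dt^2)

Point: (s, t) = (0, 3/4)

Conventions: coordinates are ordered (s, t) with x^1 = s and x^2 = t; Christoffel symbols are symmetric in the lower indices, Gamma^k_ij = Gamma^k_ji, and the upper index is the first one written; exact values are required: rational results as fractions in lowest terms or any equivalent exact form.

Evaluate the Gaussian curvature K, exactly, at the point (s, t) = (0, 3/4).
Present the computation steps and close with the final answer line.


E = 121/16, F = 9/4, G = 5/4, EG - F^2 = 281/64 at the point
E_s = 0, E_t = 27/2, F_s = 3/8, F_t = 3, G_s = 0, G_t = 0
E_tt = 18, F_st = 1/2, G_ss = 1/8
Compute both Brioschi determinants and normalise by (EG - F^2)^2.
M1 = [[-E_tt/2 + F_st - G_ss/2, E_s/2, F_s - E_t/2], [F_t - G_s/2, E, F], [G_t/2, F, G]] = [[-137/16, 0, -51/8], [3, 121/16, 9/4], [0, 9/4, 5/4]]; det M1 = -82561/1024
M2 = [[0, E_t/2, G_s/2], [E_t/2, E, F], [G_s/2, F, G]] = [[0, 27/4, 0], [27/4, 121/16, 9/4], [0, 9/4, 5/4]]; det M2 = -3645/64
det M1 - det M2 = -24241/1024; K = -24241/1024 / (281/64)^2 = -96964/78961

Answer: K = -96964/78961


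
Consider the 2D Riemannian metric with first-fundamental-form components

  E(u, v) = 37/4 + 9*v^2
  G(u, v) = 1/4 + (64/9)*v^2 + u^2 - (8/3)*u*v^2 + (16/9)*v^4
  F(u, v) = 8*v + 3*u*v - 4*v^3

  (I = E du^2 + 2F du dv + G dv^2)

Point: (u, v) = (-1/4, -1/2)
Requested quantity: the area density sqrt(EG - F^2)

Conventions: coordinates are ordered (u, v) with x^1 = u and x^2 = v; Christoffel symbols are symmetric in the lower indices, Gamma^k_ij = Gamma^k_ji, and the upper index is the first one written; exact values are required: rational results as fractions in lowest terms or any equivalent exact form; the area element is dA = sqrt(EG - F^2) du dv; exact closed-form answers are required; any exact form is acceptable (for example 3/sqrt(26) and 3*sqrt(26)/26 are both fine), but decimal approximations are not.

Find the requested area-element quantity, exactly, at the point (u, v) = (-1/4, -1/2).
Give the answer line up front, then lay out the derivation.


Answer: sqrt(EG - F^2) = sqrt(10061)/24

E = 23/2, F = -25/8, G = 341/144; EG - F^2 = 10061/576


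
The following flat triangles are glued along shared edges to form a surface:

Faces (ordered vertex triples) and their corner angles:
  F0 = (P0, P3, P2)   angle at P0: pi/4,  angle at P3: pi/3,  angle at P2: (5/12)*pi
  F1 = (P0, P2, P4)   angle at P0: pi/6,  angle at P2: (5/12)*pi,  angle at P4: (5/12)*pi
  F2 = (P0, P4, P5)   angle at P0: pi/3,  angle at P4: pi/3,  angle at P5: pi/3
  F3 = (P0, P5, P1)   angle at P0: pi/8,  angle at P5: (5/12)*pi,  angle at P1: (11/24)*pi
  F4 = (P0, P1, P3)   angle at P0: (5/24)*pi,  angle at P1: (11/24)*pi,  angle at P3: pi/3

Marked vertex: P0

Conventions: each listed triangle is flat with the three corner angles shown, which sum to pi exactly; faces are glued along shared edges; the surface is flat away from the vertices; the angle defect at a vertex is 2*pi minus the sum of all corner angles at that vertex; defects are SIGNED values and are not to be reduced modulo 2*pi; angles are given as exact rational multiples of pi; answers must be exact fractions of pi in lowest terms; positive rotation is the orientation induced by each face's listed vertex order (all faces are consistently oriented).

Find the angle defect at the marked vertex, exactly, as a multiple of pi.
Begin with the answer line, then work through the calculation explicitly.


Answer: defect(P0) = (11/12)*pi

Sum of corner angles at P0: (13/12)*pi
defect = 2*pi - (13/12)*pi


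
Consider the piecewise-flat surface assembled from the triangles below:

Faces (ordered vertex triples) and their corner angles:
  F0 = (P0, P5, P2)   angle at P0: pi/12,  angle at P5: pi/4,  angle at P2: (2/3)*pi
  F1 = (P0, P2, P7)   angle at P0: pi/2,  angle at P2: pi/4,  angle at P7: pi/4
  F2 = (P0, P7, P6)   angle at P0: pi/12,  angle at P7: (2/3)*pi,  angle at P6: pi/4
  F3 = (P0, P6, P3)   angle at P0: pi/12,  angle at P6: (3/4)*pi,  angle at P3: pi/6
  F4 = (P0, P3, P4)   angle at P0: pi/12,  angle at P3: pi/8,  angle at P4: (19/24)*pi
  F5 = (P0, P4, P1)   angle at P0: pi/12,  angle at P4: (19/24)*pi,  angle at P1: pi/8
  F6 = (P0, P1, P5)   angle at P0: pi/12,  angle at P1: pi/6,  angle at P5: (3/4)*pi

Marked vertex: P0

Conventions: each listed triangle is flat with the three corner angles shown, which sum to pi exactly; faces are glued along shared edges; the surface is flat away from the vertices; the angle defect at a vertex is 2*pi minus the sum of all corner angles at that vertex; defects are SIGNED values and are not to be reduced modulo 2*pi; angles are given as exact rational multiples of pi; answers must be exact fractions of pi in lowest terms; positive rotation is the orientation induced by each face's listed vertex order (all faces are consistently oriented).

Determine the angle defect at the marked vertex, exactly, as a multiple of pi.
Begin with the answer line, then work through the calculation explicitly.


Answer: defect(P0) = pi

Sum of corner angles at P0: pi
defect = 2*pi - pi


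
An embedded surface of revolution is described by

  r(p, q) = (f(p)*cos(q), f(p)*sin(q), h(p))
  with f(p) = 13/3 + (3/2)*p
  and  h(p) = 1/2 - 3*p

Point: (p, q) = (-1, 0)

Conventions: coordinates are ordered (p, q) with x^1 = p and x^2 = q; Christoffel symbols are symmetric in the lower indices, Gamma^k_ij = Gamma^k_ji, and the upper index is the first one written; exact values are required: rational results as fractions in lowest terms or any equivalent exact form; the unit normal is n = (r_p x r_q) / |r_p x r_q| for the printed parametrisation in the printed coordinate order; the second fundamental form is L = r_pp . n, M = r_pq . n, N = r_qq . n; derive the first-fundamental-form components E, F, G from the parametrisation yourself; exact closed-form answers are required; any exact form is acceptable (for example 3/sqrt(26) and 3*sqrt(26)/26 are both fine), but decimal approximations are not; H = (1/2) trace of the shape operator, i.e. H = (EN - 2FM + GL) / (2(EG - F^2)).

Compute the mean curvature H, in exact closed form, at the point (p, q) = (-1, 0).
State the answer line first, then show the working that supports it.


Answer: H = -6*sqrt(5)/85

f = 17/6, f' = 3/2, f'' = 0, h' = -3, h'' = 0
E = 45/4, F = 0, G = 289/36; answer radicand W^2 = 45/4
unnormalised second-form numerators: l = 0, m = 0, n = -17/2; L = l/sqrt(45/4), and similarly M = m/sqrt(W^2), N = n/sqrt(W^2)
H = (E*n - 2*F*m + G*l) / (2*(EG - F^2)*sqrt(W^2)); E*n - 2*F*m + G*l = -765/8, EG - F^2 = 1445/16, so H = (-9/17)/sqrt(45/4)


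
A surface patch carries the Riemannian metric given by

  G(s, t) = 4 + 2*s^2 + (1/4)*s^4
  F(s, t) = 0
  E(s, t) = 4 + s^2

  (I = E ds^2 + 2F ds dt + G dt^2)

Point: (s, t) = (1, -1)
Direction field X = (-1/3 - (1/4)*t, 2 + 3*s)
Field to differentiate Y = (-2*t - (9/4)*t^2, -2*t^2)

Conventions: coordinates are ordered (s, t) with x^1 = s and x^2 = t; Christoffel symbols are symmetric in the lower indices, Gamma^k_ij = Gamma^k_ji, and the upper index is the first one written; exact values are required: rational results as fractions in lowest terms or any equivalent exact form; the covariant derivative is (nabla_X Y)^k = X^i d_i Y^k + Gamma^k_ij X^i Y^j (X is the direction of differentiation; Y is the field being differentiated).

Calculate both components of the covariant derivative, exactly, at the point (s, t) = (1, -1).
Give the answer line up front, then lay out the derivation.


Answer: (nabla_X Y)^s = 4201/240, (nabla_X Y)^t = 587/30

E = 5, F = 0, G = 25/4 at the point
E_s = 2, E_t = 0, F_s = 0, F_t = 0, G_s = 5, G_t = 0
EG - F^2 = 125/4;  g^inv = (4/125) * [[25/4, 0], [0, 5]]
first-kind symbols [ij,l] = (1/2)(d_i g_jl + d_j g_il - d_l g_ij): [ss,s] = E_s/2 = 1, [ss,t] = F_s - E_t/2 = 0, [st,s] = E_t/2 = 0, [st,t] = G_s/2 = 5/2, [tt,s] = F_t - G_s/2 = -5/2, [tt,t] = G_t/2 = 0
Gamma^s_ij = (G*[ij,s] - F*[ij,t])/(EG - F^2), Gamma^t_ij = (E*[ij,t] - F*[ij,s])/(EG - F^2)
Gamma_sss = 1/5, Gamma_sst = 0, Gamma_stt = -1/2, Gamma_tss = 0, Gamma_tst = 2/5, Gamma_ttt = 0
X = (-1/12, 5), Y = (-1/4, -2) at the point


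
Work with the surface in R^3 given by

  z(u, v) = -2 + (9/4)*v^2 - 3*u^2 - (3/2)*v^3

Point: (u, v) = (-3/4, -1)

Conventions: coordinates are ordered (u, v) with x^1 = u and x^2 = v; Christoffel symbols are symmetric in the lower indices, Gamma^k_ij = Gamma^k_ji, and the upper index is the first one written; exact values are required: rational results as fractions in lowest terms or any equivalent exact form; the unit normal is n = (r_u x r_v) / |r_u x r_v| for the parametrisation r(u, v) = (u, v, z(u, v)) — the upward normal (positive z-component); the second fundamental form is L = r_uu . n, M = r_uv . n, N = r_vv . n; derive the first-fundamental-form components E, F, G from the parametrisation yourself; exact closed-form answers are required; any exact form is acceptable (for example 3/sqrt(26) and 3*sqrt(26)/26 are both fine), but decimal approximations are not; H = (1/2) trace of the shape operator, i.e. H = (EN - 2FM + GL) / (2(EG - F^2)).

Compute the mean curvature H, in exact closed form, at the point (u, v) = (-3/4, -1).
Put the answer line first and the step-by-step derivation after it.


Answer: H = -1641*sqrt(409)/334562

z_u = 9/2, z_v = -9, z_uu = -6, z_uv = 0, z_vv = 27/2
E = 85/4, F = -81/2, G = 82; answer radicand W^2 = 409/4
unnormalised second-form numerators: l = -6, m = 0, n = 27/2; L = l/sqrt(409/4), and similarly M = m/sqrt(W^2), N = n/sqrt(W^2)
H = (E*n - 2*F*m + G*l) / (2*(EG - F^2)*sqrt(W^2)); E*n - 2*F*m + G*l = -1641/8, EG - F^2 = 409/4, so H = (-1641/1636)/sqrt(409/4)


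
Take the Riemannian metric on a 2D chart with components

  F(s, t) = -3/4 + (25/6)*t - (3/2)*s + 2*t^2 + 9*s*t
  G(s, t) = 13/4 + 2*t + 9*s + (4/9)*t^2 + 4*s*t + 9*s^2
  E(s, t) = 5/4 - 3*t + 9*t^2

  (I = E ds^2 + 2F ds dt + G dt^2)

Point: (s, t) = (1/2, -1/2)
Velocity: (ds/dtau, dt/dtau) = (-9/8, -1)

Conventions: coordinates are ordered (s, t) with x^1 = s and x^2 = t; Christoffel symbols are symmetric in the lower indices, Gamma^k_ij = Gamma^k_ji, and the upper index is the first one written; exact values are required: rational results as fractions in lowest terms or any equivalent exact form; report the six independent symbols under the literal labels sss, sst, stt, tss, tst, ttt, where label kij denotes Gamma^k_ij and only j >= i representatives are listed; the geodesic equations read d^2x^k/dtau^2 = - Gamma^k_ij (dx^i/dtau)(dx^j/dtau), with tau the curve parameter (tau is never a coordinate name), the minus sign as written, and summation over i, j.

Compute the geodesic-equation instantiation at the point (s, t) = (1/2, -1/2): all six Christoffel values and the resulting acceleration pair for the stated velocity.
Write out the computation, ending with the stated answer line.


E = 5, F = -16/3, G = 73/9 at the point
E_s = 0, E_t = -12, F_s = -6, F_t = 20/3, G_s = 16, G_t = 32/9
EG - F^2 = 109/9;  g^inv = (9/109) * [[73/9, 16/3], [16/3, 5]]
first-kind symbols [ij,l] = (1/2)(d_i g_jl + d_j g_il - d_l g_ij): [ss,s] = E_s/2 = 0, [ss,t] = F_s - E_t/2 = 0, [st,s] = E_t/2 = -6, [st,t] = G_s/2 = 8, [tt,s] = F_t - G_s/2 = -4/3, [tt,t] = G_t/2 = 16/9
Gamma^s_ij = (G*[ij,s] - F*[ij,t])/(EG - F^2), Gamma^t_ij = (E*[ij,t] - F*[ij,s])/(EG - F^2)
Gamma_sss = 0, Gamma_sst = -54/109, Gamma_stt = -12/109, Gamma_tss = 0, Gamma_tst = 72/109, Gamma_ttt = 16/109
d^2s/dtau^2 = -(Gamma_sss*(-9/8)^2 + 2*Gamma_sst*(-9/8)*(-1) + Gamma_stt*(-1)^2) = 267/218
d^2t/dtau^2 = -(Gamma_tss*(-9/8)^2 + 2*Gamma_tst*(-9/8)*(-1) + Gamma_ttt*(-1)^2) = -178/109

Answer: Gamma_sss = 0, Gamma_sst = -54/109, Gamma_stt = -12/109, Gamma_tss = 0, Gamma_tst = 72/109, Gamma_ttt = 16/109; accelerations (d^2s/dtau^2, d^2t/dtau^2) = (267/218, -178/109)


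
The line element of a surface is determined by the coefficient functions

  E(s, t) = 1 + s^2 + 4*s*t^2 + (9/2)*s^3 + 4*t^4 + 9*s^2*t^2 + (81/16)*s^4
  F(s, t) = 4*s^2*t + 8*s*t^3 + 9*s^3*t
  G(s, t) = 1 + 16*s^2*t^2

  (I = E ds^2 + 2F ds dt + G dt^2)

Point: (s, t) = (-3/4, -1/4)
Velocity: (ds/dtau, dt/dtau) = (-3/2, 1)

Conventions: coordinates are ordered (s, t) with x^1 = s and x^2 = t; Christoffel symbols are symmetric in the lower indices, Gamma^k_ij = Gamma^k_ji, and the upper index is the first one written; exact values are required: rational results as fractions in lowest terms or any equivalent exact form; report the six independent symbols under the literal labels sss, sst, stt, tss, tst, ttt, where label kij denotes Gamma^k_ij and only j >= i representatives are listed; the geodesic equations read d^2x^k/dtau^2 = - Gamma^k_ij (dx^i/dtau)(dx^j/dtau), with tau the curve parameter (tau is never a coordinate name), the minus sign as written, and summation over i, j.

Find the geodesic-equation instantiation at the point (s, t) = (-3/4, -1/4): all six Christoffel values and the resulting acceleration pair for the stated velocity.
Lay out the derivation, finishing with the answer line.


E = 5777/4096, F = 123/256, G = 25/16 at the point
E_s = -779/256, E_t = -41/32, F_s = -155/64, F_t = -171/64, G_s = -3/2, G_t = -9/2
EG - F^2 = 8081/4096;  g^inv = (4096/8081) * [[25/16, -123/256], [-123/256, 5777/4096]]
first-kind symbols [ij,l] = (1/2)(d_i g_jl + d_j g_il - d_l g_ij): [ss,s] = E_s/2 = -779/512, [ss,t] = F_s - E_t/2 = -57/32, [st,s] = E_t/2 = -41/64, [st,t] = G_s/2 = -3/4, [tt,s] = F_t - G_s/2 = -123/64, [tt,t] = G_t/2 = -9/4
Gamma^s_ij = (G*[ij,s] - F*[ij,t])/(EG - F^2), Gamma^t_ij = (E*[ij,t] - F*[ij,s])/(EG - F^2)
Gamma_sss = -6232/8081, Gamma_sst = -2624/8081, Gamma_stt = -7872/8081, Gamma_tss = -7296/8081, Gamma_tst = -3072/8081, Gamma_ttt = -9216/8081
d^2s/dtau^2 = -(Gamma_sss*(-3/2)^2 + 2*Gamma_sst*(-3/2)*(1) + Gamma_stt*(1)^2) = 14022/8081
d^2t/dtau^2 = -(Gamma_tss*(-3/2)^2 + 2*Gamma_tst*(-3/2)*(1) + Gamma_ttt*(1)^2) = 16416/8081

Answer: Gamma_sss = -6232/8081, Gamma_sst = -2624/8081, Gamma_stt = -7872/8081, Gamma_tss = -7296/8081, Gamma_tst = -3072/8081, Gamma_ttt = -9216/8081; accelerations (d^2s/dtau^2, d^2t/dtau^2) = (14022/8081, 16416/8081)
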